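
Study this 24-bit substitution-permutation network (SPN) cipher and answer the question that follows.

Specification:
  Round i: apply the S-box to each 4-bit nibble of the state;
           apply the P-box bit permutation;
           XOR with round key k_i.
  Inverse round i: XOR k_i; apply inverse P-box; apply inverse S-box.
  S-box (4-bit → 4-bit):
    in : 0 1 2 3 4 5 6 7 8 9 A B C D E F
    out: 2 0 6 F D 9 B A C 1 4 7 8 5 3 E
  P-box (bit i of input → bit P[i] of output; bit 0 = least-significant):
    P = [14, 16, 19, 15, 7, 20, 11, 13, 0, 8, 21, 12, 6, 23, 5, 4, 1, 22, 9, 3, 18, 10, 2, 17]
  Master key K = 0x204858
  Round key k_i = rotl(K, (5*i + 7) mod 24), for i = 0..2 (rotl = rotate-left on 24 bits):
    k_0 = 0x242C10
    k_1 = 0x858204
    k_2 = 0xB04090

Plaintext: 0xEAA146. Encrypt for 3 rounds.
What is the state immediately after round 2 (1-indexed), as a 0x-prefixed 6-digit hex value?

s_0 = plaintext = 0xEAA146
s_1 = Round(s_0, k_0) = 0x21C2B0
s_2 = Round(s_1, k_1) = 0xB48F90
s_3 = Round(s_2, k_2) = 0x95572E

0xB48F90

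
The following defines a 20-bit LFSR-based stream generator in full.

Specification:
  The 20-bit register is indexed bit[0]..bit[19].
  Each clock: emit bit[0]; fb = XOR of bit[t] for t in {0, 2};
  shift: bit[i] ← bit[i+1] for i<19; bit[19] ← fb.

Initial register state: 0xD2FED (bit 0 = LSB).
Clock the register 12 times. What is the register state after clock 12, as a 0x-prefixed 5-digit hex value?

reg_0 = 0xD2FED
clock 1: out=1, reg = 0x697F6
clock 2: out=0, reg = 0xB4BFB
clock 3: out=1, reg = 0xDA5FD
clock 4: out=1, reg = 0x6D2FE
clock 5: out=0, reg = 0xB697F
clock 6: out=1, reg = 0x5B4BF
clock 7: out=1, reg = 0x2DA5F
clock 8: out=1, reg = 0x16D2F
clock 9: out=1, reg = 0x0B697
clock 10: out=1, reg = 0x05B4B
clock 11: out=1, reg = 0x82DA5
clock 12: out=1, reg = 0x416D2

0x416D2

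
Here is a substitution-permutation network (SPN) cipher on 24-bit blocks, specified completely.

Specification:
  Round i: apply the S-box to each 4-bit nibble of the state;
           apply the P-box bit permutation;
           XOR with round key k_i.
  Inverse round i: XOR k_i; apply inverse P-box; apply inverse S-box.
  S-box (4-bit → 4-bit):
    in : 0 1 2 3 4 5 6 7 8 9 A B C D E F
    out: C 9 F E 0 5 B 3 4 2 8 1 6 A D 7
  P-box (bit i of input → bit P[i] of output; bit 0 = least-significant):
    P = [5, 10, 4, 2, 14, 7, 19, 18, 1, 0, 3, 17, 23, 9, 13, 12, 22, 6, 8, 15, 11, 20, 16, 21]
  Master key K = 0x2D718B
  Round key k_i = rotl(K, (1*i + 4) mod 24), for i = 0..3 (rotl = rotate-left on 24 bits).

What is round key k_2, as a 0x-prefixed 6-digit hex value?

0x5C62CB

K = 0x2D718B
k_0 = rotl(K, (1*0+4) mod 24) = rotl(K, 4) = 0xD718B2
k_1 = rotl(K, (1*1+4) mod 24) = rotl(K, 5) = 0xAE3165
k_2 = rotl(K, (1*2+4) mod 24) = rotl(K, 6) = 0x5C62CB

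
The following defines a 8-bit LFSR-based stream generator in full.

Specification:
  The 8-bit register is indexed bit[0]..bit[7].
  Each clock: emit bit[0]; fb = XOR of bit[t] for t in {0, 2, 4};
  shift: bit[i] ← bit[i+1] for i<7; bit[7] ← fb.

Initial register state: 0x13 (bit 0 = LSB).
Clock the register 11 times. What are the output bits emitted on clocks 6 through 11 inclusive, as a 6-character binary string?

reg_0 = 0x13
clock 1: out=1, reg = 0x09
clock 2: out=1, reg = 0x84
clock 3: out=0, reg = 0xC2
clock 4: out=0, reg = 0x61
clock 5: out=1, reg = 0xB0
clock 6: out=0, reg = 0xD8
clock 7: out=0, reg = 0xEC
clock 8: out=0, reg = 0xF6
clock 9: out=0, reg = 0x7B
clock 10: out=1, reg = 0x3D
clock 11: out=1, reg = 0x9E

000011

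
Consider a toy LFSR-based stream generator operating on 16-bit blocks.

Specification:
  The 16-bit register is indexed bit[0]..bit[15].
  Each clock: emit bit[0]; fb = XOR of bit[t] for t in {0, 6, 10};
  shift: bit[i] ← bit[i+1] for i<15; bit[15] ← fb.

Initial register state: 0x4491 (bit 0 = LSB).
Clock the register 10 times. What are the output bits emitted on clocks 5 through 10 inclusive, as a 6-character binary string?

100100

reg_0 = 0x4491
clock 1: out=1, reg = 0x2248
clock 2: out=0, reg = 0x9124
clock 3: out=0, reg = 0x4892
clock 4: out=0, reg = 0x2449
clock 5: out=1, reg = 0x9224
clock 6: out=0, reg = 0x4912
clock 7: out=0, reg = 0x2489
clock 8: out=1, reg = 0x1244
clock 9: out=0, reg = 0x8922
clock 10: out=0, reg = 0x4491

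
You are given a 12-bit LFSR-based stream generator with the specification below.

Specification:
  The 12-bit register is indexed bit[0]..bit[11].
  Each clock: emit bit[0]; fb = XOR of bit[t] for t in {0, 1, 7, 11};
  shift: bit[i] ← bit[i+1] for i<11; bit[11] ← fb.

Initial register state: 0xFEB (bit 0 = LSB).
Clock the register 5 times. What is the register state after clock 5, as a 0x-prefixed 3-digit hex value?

reg_0 = 0xFEB
clock 1: out=1, reg = 0x7F5
clock 2: out=1, reg = 0x3FA
clock 3: out=0, reg = 0x1FD
clock 4: out=1, reg = 0x0FE
clock 5: out=0, reg = 0x07F

0x07F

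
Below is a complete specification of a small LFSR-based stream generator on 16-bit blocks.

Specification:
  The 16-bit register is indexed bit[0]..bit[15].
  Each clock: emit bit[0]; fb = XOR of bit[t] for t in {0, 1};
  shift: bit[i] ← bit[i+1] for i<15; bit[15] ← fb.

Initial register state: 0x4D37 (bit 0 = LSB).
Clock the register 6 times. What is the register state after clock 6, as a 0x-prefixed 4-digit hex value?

reg_0 = 0x4D37
clock 1: out=1, reg = 0x269B
clock 2: out=1, reg = 0x134D
clock 3: out=1, reg = 0x89A6
clock 4: out=0, reg = 0xC4D3
clock 5: out=1, reg = 0x6269
clock 6: out=1, reg = 0xB134

0xB134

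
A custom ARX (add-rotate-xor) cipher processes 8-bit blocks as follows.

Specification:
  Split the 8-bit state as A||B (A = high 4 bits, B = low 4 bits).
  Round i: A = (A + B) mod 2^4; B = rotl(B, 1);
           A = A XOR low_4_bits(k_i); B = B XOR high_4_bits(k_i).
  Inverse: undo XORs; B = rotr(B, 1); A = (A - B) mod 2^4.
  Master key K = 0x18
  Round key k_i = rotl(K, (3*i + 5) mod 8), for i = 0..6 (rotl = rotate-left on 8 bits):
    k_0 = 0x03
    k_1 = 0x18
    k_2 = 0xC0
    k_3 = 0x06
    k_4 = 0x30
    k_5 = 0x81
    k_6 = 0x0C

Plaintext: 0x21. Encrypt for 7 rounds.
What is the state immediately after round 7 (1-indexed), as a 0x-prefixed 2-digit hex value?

s_0 = plaintext = 0x21
s_1 = Round(s_0, k_0) = 0x02
s_2 = Round(s_1, k_1) = 0xA5
s_3 = Round(s_2, k_2) = 0xF6
s_4 = Round(s_3, k_3) = 0x3C
s_5 = Round(s_4, k_4) = 0xFA
s_6 = Round(s_5, k_5) = 0x8D
s_7 = Round(s_6, k_6) = 0x9B

0x9B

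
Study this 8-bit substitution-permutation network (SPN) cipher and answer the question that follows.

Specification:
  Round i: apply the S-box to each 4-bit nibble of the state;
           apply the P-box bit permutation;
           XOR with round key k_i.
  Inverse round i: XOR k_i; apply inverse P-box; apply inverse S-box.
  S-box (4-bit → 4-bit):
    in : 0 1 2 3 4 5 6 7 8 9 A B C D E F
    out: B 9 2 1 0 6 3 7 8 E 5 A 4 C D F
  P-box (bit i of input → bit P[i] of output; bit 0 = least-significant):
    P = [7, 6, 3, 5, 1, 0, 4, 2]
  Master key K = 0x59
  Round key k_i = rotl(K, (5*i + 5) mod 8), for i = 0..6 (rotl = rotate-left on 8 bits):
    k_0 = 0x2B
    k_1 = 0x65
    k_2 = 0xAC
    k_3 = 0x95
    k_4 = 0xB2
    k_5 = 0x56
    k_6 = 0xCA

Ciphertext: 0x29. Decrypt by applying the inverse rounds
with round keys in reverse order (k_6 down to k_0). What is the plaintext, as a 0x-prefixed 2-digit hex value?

0xD8

s_0 = ciphertext = 0x29
s_1 = InvRound(s_0, k_6) = 0x60
s_2 = InvRound(s_1, k_5) = 0xE8
s_3 = InvRound(s_2, k_4) = 0xA5
s_4 = InvRound(s_3, k_3) = 0xC8
s_5 = InvRound(s_4, k_2) = 0x8B
s_6 = InvRound(s_5, k_1) = 0x1F
s_7 = InvRound(s_6, k_0) = 0xD8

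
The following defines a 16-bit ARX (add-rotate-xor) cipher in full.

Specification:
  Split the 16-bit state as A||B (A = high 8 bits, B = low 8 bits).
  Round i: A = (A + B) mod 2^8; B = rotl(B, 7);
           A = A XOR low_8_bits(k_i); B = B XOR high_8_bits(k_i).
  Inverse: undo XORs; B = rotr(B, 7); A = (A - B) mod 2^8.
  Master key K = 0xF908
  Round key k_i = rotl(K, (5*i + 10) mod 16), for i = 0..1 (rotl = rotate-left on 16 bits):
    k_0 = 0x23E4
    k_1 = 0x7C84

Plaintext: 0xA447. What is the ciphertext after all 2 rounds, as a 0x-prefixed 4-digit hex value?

s_0 = plaintext = 0xA447
s_1 = Round(s_0, k_0) = 0x0F80
s_2 = Round(s_1, k_1) = 0x0B3C

0x0B3C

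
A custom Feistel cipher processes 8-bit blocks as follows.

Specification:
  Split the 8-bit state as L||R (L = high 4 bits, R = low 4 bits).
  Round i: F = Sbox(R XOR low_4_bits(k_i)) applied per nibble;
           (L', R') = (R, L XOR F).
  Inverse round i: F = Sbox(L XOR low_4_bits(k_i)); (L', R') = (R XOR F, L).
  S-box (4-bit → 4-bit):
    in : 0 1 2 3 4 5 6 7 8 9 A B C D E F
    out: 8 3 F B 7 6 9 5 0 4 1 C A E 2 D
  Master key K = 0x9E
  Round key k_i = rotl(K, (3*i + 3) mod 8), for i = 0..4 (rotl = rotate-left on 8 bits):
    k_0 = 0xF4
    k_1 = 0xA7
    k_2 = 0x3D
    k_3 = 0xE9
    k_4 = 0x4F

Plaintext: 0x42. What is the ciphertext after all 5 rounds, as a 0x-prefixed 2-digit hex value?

s_0 = plaintext = 0x42
s_1 = Round(s_0, k_0) = 0x2D
s_2 = Round(s_1, k_1) = 0xD3
s_3 = Round(s_2, k_2) = 0x3F
s_4 = Round(s_3, k_3) = 0xFA
s_5 = Round(s_4, k_4) = 0xA9

0xA9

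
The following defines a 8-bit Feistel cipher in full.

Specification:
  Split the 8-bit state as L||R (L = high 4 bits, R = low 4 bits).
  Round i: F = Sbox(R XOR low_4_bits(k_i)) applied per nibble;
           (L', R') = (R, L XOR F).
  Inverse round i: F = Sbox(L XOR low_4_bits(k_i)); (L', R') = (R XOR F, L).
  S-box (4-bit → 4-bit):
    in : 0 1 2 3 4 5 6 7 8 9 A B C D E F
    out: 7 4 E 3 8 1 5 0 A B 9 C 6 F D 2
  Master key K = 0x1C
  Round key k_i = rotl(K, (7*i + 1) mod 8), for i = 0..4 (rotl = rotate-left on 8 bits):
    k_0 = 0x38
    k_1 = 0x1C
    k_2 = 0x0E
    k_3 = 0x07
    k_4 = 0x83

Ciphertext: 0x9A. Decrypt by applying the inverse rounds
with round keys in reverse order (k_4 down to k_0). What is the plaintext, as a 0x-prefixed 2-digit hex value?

0x4E

s_0 = ciphertext = 0x9A
s_1 = InvRound(s_0, k_4) = 0x39
s_2 = InvRound(s_1, k_3) = 0x13
s_3 = InvRound(s_2, k_2) = 0x11
s_4 = InvRound(s_3, k_1) = 0xE1
s_5 = InvRound(s_4, k_0) = 0x4E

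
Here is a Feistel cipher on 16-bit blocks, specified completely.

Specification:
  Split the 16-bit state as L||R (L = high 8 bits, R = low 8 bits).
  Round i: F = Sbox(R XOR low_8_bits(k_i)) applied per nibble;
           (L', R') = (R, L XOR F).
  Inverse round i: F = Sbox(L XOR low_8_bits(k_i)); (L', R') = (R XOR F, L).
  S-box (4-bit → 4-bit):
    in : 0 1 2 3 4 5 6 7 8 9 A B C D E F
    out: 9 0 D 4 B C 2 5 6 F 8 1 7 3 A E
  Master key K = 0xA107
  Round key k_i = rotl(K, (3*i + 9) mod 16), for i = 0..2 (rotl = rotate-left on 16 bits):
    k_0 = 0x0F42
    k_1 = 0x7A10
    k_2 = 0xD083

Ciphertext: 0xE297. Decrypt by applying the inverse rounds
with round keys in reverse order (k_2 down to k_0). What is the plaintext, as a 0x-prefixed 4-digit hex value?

s_0 = ciphertext = 0xE297
s_1 = InvRound(s_0, k_2) = 0xB7E2
s_2 = InvRound(s_1, k_1) = 0x67B7
s_3 = InvRound(s_2, k_0) = 0x6B67

0x6B67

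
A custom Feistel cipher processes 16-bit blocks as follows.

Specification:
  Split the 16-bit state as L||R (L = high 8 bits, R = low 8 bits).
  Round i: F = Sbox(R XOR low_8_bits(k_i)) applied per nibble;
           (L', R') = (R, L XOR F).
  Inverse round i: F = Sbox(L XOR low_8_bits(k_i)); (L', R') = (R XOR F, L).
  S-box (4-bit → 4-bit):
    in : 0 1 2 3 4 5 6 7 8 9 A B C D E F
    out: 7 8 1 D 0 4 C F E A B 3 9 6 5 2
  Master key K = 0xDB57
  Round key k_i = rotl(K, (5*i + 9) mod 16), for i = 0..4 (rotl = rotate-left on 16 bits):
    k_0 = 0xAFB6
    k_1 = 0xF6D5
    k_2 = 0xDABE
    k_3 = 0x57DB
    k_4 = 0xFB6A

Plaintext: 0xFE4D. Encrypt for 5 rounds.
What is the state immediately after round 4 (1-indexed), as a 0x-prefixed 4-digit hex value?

s_0 = plaintext = 0xFE4D
s_1 = Round(s_0, k_0) = 0x4DDD
s_2 = Round(s_1, k_1) = 0xDD33
s_3 = Round(s_2, k_2) = 0x333B
s_4 = Round(s_3, k_3) = 0x3B64
s_5 = Round(s_4, k_4) = 0x644E

0x3B64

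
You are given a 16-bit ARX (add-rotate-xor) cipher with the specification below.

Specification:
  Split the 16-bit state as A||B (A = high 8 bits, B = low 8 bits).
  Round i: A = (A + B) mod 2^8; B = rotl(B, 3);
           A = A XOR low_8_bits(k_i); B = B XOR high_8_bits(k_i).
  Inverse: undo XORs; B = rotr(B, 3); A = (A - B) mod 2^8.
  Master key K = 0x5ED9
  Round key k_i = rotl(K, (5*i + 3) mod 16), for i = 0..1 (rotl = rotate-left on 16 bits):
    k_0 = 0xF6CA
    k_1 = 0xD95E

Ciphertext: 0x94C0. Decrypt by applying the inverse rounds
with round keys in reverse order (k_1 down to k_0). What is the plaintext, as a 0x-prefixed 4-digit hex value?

s_0 = ciphertext = 0x94C0
s_1 = InvRound(s_0, k_1) = 0xA723
s_2 = InvRound(s_1, k_0) = 0xB3BA

0xB3BA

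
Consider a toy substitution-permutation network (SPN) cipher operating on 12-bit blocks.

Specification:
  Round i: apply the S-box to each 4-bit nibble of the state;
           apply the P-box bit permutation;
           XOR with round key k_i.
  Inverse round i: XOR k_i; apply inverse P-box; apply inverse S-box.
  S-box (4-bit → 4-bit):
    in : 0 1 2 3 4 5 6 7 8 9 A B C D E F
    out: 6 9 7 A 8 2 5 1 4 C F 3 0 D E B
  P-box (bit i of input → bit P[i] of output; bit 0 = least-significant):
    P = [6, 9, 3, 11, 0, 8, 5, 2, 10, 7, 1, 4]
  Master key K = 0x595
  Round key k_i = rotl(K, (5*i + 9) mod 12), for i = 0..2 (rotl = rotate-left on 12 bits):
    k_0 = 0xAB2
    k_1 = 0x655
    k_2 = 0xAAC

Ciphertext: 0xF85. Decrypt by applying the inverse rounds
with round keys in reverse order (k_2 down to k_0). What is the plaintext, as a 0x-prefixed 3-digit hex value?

s_0 = ciphertext = 0xF85
s_1 = InvRound(s_0, k_2) = 0x728
s_2 = InvRound(s_1, k_1) = 0x4A6
s_3 = InvRound(s_2, k_0) = 0x143

0x143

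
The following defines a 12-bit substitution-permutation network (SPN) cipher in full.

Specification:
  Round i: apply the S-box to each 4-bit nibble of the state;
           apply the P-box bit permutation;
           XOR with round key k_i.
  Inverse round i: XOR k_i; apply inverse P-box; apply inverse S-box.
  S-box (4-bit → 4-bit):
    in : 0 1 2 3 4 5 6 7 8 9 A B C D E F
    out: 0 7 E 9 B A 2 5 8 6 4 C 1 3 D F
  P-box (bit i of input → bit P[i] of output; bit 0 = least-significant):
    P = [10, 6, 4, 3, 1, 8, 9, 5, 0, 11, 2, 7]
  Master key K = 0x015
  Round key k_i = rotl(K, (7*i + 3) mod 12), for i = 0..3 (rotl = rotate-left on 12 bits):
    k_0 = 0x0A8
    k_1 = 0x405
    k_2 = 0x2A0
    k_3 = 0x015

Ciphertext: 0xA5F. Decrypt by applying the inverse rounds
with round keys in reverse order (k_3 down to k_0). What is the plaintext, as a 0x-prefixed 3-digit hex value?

s_0 = ciphertext = 0xA5F
s_1 = InvRound(s_0, k_3) = 0x675
s_2 = InvRound(s_1, k_2) = 0xE01
s_3 = InvRound(s_2, k_1) = 0x9A0
s_4 = InvRound(s_3, k_0) = 0x668

0x668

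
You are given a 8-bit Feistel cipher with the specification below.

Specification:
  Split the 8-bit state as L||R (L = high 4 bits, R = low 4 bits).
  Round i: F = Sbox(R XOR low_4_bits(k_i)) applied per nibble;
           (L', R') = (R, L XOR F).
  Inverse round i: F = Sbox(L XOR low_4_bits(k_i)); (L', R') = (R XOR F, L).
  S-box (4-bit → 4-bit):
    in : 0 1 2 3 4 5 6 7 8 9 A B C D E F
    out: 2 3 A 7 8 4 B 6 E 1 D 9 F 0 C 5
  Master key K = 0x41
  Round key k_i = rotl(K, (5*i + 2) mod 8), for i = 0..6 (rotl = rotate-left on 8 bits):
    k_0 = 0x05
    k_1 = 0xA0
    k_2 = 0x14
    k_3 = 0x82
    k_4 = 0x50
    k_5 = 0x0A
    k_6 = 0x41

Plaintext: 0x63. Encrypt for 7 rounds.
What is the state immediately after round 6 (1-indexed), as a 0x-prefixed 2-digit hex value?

0x1B

s_0 = plaintext = 0x63
s_1 = Round(s_0, k_0) = 0x3D
s_2 = Round(s_1, k_1) = 0xD3
s_3 = Round(s_2, k_2) = 0x3B
s_4 = Round(s_3, k_3) = 0xB2
s_5 = Round(s_4, k_4) = 0x21
s_6 = Round(s_5, k_5) = 0x1B
s_7 = Round(s_6, k_6) = 0xBC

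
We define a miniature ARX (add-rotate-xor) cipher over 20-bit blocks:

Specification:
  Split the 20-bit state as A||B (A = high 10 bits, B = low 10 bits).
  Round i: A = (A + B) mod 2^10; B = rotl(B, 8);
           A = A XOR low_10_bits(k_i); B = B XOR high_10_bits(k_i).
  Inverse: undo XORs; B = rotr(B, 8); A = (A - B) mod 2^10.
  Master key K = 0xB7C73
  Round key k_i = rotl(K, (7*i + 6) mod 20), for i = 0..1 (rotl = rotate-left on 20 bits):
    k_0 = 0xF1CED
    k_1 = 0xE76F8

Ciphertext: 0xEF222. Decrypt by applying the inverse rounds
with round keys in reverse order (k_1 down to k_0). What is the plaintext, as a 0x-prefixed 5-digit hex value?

s_0 = ciphertext = 0xEF222
s_1 = InvRound(s_0, k_1) = 0x91EFD
s_2 = InvRound(s_1, k_0) = 0x704E9

0x704E9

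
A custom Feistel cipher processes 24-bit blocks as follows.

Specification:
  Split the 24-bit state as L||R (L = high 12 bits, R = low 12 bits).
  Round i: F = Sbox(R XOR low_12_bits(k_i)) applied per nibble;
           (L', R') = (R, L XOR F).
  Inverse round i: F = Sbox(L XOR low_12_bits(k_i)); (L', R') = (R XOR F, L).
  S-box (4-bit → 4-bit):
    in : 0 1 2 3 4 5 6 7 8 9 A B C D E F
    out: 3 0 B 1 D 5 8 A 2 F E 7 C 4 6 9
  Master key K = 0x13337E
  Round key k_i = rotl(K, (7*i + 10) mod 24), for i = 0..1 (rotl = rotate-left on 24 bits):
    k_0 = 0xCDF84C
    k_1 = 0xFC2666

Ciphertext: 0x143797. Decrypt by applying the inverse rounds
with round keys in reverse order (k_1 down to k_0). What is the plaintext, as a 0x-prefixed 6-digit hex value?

0x4C5D22

s_0 = ciphertext = 0x143797
s_1 = InvRound(s_0, k_1) = 0xD22143
s_2 = InvRound(s_1, k_0) = 0x4C5D22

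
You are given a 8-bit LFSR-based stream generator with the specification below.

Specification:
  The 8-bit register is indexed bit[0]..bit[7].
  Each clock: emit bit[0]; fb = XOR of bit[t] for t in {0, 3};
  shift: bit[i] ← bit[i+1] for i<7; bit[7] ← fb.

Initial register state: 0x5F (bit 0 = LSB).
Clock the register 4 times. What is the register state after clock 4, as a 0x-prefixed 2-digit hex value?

reg_0 = 0x5F
clock 1: out=1, reg = 0x2F
clock 2: out=1, reg = 0x17
clock 3: out=1, reg = 0x8B
clock 4: out=1, reg = 0x45

0x45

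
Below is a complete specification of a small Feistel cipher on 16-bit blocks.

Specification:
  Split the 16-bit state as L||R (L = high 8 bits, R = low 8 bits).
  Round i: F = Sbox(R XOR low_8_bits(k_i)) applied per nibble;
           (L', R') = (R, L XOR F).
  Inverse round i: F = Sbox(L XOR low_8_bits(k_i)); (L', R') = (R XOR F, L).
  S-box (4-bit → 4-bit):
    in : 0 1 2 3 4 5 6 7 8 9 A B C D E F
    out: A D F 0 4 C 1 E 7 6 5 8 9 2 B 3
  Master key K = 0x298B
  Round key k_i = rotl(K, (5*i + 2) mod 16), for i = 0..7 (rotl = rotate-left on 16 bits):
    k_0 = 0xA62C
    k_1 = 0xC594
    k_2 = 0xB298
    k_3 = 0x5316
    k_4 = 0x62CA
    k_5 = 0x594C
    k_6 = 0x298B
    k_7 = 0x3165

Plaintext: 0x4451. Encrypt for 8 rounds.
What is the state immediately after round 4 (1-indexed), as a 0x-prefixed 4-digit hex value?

0x37A3

s_0 = plaintext = 0x4451
s_1 = Round(s_0, k_0) = 0x51A6
s_2 = Round(s_1, k_1) = 0xA65E
s_3 = Round(s_2, k_2) = 0x5E37
s_4 = Round(s_3, k_3) = 0x37A3
s_5 = Round(s_4, k_4) = 0xA321
s_6 = Round(s_5, k_5) = 0x21B1
s_7 = Round(s_6, k_6) = 0xB124
s_8 = Round(s_7, k_7) = 0x24FC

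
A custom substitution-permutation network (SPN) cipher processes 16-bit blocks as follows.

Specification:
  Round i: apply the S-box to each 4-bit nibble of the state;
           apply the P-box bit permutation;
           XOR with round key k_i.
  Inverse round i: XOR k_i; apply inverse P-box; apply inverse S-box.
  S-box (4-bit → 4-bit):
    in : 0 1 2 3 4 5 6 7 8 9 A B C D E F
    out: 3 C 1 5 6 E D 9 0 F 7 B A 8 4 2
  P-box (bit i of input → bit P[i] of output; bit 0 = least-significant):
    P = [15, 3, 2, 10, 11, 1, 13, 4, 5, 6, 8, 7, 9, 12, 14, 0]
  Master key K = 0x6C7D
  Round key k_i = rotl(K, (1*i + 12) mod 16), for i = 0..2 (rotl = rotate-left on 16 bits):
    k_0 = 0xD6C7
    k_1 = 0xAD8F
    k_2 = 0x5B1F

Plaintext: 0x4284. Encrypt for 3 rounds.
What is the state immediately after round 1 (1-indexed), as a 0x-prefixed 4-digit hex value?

s_0 = plaintext = 0x4284
s_1 = Round(s_0, k_0) = 0x86EB
s_2 = Round(s_1, k_1) = 0x0827
s_3 = Round(s_2, k_2) = 0xC51F

0x86EB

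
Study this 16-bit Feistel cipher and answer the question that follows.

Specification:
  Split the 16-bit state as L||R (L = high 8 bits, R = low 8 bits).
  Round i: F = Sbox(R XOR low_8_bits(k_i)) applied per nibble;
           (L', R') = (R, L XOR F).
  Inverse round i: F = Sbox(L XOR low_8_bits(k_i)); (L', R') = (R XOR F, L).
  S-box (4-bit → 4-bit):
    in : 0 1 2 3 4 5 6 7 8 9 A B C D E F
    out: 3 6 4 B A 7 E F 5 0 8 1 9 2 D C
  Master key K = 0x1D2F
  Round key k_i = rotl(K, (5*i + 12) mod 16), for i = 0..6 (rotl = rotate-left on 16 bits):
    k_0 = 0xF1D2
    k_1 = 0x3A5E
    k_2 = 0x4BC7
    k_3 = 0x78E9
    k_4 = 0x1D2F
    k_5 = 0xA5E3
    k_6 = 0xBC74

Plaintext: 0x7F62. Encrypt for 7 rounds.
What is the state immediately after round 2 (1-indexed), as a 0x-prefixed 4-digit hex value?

0x6CD6

s_0 = plaintext = 0x7F62
s_1 = Round(s_0, k_0) = 0x626C
s_2 = Round(s_1, k_1) = 0x6CD6
s_3 = Round(s_2, k_2) = 0xD60A
s_4 = Round(s_3, k_3) = 0x0A0D
s_5 = Round(s_4, k_4) = 0x0D4E
s_6 = Round(s_5, k_5) = 0x4E8F
s_7 = Round(s_6, k_6) = 0x8F8F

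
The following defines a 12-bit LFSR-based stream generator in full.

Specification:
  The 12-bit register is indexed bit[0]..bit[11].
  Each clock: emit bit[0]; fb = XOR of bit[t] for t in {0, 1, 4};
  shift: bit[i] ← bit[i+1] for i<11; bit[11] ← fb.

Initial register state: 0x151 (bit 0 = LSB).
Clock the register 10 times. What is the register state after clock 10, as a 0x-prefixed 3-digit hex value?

reg_0 = 0x151
clock 1: out=1, reg = 0x0A8
clock 2: out=0, reg = 0x054
clock 3: out=0, reg = 0x82A
clock 4: out=0, reg = 0xC15
clock 5: out=1, reg = 0x60A
clock 6: out=0, reg = 0xB05
clock 7: out=1, reg = 0xD82
clock 8: out=0, reg = 0xEC1
clock 9: out=1, reg = 0xF60
clock 10: out=0, reg = 0x7B0

0x7B0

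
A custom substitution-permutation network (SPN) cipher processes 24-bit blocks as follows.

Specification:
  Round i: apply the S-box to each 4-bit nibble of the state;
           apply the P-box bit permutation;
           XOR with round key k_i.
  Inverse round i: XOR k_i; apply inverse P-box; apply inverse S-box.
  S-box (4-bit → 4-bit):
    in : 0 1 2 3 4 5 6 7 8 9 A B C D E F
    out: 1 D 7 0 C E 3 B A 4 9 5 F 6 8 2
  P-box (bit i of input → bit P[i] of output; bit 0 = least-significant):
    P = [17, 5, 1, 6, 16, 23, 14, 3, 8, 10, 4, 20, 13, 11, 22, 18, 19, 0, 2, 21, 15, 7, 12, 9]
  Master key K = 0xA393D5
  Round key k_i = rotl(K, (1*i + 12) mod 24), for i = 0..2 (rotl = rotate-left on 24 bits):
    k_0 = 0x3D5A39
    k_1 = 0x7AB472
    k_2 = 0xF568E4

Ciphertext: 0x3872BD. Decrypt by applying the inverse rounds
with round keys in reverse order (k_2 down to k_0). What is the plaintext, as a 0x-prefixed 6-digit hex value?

s_0 = ciphertext = 0x3872BD
s_1 = InvRound(s_0, k_2) = 0x46597E
s_2 = InvRound(s_1, k_1) = 0x017743
s_3 = InvRound(s_2, k_0) = 0x3A7CE5

0x3A7CE5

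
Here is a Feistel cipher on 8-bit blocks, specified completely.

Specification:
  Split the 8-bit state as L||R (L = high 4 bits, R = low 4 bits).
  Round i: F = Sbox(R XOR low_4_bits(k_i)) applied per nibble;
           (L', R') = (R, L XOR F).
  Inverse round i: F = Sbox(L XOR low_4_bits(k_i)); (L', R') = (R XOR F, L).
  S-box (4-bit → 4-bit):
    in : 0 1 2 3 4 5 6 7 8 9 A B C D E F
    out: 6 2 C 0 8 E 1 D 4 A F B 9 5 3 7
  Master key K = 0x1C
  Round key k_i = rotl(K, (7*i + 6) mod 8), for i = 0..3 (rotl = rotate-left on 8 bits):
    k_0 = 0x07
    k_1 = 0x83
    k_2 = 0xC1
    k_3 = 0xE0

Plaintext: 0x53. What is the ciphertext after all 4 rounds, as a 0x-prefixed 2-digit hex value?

s_0 = plaintext = 0x53
s_1 = Round(s_0, k_0) = 0x3D
s_2 = Round(s_1, k_1) = 0xD0
s_3 = Round(s_2, k_2) = 0x0F
s_4 = Round(s_3, k_3) = 0xF7

0xF7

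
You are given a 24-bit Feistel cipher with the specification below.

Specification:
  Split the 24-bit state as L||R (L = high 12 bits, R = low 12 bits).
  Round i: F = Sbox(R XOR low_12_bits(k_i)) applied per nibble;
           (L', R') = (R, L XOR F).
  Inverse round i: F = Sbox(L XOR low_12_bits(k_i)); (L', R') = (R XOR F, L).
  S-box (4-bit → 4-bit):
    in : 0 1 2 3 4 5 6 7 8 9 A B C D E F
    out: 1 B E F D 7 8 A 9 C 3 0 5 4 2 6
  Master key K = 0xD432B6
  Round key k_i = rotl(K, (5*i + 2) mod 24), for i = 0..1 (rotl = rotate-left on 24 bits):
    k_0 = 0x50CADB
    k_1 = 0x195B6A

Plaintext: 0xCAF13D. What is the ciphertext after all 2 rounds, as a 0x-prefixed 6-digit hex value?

s_0 = plaintext = 0xCAF13D
s_1 = Round(s_0, k_0) = 0x13DC87
s_2 = Round(s_1, k_1) = 0xC87B19

0xC87B19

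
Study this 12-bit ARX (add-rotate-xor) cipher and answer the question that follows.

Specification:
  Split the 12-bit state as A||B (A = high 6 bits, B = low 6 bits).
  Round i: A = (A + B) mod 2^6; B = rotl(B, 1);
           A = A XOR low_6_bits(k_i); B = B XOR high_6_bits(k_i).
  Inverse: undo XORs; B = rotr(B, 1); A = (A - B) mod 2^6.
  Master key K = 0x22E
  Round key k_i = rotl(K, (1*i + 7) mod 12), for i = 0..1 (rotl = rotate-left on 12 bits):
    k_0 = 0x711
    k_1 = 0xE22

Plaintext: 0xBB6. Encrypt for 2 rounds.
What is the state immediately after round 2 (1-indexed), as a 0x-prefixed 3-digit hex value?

0x11B

s_0 = plaintext = 0xBB6
s_1 = Round(s_0, k_0) = 0xD71
s_2 = Round(s_1, k_1) = 0x11B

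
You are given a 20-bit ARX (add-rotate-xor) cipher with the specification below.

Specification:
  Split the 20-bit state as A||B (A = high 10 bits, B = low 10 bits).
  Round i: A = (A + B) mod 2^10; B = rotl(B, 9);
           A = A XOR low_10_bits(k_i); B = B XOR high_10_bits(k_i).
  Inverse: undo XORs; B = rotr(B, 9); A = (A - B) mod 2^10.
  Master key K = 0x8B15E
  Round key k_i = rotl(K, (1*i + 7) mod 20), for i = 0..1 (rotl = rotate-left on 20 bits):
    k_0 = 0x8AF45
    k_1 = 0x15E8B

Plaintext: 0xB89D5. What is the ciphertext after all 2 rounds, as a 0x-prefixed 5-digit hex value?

0x8E237

s_0 = plaintext = 0xB89D5
s_1 = Round(s_0, k_0) = 0xFC8C1
s_2 = Round(s_1, k_1) = 0x8E237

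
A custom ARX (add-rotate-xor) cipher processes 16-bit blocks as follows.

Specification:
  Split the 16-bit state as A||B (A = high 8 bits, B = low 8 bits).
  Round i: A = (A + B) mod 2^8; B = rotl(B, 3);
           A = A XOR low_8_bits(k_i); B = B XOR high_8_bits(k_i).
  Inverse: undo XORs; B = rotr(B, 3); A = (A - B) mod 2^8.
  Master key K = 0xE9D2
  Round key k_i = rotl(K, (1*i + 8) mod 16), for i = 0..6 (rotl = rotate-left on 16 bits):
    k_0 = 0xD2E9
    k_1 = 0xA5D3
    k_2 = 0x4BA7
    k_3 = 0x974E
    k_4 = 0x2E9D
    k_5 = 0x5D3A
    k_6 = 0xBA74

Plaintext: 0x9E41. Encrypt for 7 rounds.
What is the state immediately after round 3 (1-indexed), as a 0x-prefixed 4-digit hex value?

s_0 = plaintext = 0x9E41
s_1 = Round(s_0, k_0) = 0x36D8
s_2 = Round(s_1, k_1) = 0xDD63
s_3 = Round(s_2, k_2) = 0xE750
s_4 = Round(s_3, k_3) = 0x7915
s_5 = Round(s_4, k_4) = 0x1386
s_6 = Round(s_5, k_5) = 0xA369
s_7 = Round(s_6, k_6) = 0x78F1

0xE750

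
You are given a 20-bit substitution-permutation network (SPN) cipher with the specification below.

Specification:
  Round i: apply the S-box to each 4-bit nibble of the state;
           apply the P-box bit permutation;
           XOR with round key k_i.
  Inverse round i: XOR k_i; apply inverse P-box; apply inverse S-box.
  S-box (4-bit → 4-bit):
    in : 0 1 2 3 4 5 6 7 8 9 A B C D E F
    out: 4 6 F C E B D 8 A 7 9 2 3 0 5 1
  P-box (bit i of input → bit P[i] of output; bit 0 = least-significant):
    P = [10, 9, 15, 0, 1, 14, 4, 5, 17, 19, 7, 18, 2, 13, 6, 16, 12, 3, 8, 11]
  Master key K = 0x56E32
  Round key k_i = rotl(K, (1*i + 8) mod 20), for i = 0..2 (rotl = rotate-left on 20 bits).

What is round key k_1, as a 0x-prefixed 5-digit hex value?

0xC64AD

K = 0x56E32
k_0 = rotl(K, (1*0+8) mod 20) = rotl(K, 8) = 0xE3256
k_1 = rotl(K, (1*1+8) mod 20) = rotl(K, 9) = 0xC64AD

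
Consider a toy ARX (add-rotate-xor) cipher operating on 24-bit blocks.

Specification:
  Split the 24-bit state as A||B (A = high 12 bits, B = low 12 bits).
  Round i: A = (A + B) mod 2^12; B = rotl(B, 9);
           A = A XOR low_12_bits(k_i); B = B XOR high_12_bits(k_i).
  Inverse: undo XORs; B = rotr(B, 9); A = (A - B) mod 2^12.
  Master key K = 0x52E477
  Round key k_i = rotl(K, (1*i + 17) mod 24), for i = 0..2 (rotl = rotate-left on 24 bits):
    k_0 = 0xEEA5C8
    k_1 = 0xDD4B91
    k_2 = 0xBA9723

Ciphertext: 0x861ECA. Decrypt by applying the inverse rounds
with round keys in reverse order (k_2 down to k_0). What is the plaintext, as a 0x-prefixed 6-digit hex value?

0x7C24CC

s_0 = ciphertext = 0x861ECA
s_1 = InvRound(s_0, k_2) = 0x428B1A
s_2 = InvRound(s_1, k_1) = 0x946673
s_3 = InvRound(s_2, k_0) = 0x7C24CC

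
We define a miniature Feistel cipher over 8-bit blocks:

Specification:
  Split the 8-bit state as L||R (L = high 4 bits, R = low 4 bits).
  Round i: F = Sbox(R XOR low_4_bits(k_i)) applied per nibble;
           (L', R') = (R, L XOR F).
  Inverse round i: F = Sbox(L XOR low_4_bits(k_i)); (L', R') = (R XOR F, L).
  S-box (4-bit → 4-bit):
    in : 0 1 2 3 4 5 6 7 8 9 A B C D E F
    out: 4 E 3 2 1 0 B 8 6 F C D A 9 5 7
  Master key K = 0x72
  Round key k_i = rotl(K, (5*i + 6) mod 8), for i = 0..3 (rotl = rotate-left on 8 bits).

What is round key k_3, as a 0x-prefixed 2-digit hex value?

0x4E

K = 0x72
k_0 = rotl(K, (5*0+6) mod 8) = rotl(K, 6) = 0x9C
k_1 = rotl(K, (5*1+6) mod 8) = rotl(K, 3) = 0x93
k_2 = rotl(K, (5*2+6) mod 8) = rotl(K, 0) = 0x72
k_3 = rotl(K, (5*3+6) mod 8) = rotl(K, 5) = 0x4E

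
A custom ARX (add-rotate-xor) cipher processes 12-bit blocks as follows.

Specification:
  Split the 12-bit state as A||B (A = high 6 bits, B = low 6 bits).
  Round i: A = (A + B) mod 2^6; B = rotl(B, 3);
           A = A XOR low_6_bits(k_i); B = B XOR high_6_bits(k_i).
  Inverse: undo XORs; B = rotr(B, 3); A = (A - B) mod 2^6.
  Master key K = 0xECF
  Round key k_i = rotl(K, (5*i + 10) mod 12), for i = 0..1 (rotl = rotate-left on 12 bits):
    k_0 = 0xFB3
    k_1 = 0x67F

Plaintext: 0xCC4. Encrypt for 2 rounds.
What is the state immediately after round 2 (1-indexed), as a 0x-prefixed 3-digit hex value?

s_0 = plaintext = 0xCC4
s_1 = Round(s_0, k_0) = 0x11E
s_2 = Round(s_1, k_1) = 0x76A

0x76A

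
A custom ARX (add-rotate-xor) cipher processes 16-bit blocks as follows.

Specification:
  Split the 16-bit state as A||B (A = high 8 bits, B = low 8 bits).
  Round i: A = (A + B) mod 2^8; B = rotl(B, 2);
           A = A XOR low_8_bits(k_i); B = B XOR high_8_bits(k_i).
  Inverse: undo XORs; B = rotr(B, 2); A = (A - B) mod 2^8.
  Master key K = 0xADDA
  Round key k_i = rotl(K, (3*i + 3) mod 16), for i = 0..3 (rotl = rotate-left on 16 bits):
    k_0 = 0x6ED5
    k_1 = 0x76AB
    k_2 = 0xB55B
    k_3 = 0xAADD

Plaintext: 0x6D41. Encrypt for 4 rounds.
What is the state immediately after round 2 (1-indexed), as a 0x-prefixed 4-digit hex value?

s_0 = plaintext = 0x6D41
s_1 = Round(s_0, k_0) = 0x7B6B
s_2 = Round(s_1, k_1) = 0x4DDB
s_3 = Round(s_2, k_2) = 0x73DA
s_4 = Round(s_3, k_3) = 0x90C1

0x4DDB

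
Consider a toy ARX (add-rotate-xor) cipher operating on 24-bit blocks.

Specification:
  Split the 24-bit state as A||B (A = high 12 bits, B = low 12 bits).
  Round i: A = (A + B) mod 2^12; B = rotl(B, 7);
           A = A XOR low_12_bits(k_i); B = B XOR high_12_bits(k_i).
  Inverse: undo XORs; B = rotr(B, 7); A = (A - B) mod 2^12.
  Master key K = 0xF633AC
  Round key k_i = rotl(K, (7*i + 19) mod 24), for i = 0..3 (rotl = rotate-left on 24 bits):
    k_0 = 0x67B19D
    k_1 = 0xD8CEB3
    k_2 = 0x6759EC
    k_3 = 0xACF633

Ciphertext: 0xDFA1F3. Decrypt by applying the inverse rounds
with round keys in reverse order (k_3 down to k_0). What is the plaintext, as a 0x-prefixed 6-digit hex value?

s_0 = ciphertext = 0xDFA1F3
s_1 = InvRound(s_0, k_3) = 0x433796
s_2 = InvRound(s_1, k_2) = 0x17CC63
s_3 = InvRound(s_2, k_1) = 0x1ECDE3
s_4 = InvRound(s_3, k_0) = 0xD5A317

0xD5A317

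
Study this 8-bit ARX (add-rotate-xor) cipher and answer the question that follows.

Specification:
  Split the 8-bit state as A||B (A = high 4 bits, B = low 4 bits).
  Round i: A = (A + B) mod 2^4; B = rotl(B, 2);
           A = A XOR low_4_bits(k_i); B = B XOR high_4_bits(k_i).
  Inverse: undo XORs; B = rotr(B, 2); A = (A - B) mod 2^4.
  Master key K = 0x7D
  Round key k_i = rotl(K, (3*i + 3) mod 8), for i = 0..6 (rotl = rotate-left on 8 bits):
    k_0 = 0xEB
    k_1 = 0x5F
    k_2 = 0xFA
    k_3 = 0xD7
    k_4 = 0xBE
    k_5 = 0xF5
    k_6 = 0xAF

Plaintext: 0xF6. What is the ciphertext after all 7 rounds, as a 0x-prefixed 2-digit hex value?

s_0 = plaintext = 0xF6
s_1 = Round(s_0, k_0) = 0xE7
s_2 = Round(s_1, k_1) = 0xA8
s_3 = Round(s_2, k_2) = 0x8D
s_4 = Round(s_3, k_3) = 0x2A
s_5 = Round(s_4, k_4) = 0x21
s_6 = Round(s_5, k_5) = 0x6B
s_7 = Round(s_6, k_6) = 0xE4

0xE4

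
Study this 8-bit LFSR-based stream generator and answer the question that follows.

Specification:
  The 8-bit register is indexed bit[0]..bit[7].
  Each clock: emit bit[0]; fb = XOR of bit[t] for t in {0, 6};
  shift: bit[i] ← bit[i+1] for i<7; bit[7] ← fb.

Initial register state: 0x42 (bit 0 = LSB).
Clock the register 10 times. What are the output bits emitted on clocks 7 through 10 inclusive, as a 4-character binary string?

1011

reg_0 = 0x42
clock 1: out=0, reg = 0xA1
clock 2: out=1, reg = 0xD0
clock 3: out=0, reg = 0xE8
clock 4: out=0, reg = 0xF4
clock 5: out=0, reg = 0xFA
clock 6: out=0, reg = 0xFD
clock 7: out=1, reg = 0x7E
clock 8: out=0, reg = 0xBF
clock 9: out=1, reg = 0xDF
clock 10: out=1, reg = 0x6F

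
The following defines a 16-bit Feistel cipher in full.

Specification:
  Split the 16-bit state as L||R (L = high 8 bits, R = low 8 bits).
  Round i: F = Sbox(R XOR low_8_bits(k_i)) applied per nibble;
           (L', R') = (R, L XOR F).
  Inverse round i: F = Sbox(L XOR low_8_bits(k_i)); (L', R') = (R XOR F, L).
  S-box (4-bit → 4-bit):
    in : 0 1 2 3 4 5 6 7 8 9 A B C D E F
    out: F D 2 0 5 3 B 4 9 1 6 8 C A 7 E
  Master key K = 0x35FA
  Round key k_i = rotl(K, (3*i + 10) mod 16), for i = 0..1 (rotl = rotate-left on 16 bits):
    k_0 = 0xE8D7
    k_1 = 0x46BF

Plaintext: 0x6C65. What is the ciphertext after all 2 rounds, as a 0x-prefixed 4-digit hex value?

s_0 = plaintext = 0x6C65
s_1 = Round(s_0, k_0) = 0x65EE
s_2 = Round(s_1, k_1) = 0xEE58

0xEE58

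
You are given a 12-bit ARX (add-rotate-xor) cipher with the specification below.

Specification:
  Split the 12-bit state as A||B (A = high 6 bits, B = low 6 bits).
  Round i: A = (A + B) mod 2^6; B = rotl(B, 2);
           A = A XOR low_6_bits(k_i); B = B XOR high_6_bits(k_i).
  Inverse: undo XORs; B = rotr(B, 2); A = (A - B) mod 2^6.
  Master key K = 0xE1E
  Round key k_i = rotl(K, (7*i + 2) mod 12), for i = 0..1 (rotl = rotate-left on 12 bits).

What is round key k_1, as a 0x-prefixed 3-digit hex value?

0xDC3

K = 0xE1E
k_0 = rotl(K, (7*0+2) mod 12) = rotl(K, 2) = 0x87B
k_1 = rotl(K, (7*1+2) mod 12) = rotl(K, 9) = 0xDC3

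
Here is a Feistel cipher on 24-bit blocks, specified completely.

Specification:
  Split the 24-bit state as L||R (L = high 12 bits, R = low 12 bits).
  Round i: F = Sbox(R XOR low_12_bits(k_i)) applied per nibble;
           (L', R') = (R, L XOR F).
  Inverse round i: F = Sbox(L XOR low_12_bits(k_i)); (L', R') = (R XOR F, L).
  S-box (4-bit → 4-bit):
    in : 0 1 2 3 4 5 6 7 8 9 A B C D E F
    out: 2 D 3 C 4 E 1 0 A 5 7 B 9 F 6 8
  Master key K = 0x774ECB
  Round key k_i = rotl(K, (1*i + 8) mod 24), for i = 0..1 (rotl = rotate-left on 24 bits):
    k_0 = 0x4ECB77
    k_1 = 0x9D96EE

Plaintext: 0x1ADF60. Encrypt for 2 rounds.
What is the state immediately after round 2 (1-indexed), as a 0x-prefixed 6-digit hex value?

s_0 = plaintext = 0x1ADF60
s_1 = Round(s_0, k_0) = 0xF6057D
s_2 = Round(s_1, k_1) = 0x57D33C

0x57D33C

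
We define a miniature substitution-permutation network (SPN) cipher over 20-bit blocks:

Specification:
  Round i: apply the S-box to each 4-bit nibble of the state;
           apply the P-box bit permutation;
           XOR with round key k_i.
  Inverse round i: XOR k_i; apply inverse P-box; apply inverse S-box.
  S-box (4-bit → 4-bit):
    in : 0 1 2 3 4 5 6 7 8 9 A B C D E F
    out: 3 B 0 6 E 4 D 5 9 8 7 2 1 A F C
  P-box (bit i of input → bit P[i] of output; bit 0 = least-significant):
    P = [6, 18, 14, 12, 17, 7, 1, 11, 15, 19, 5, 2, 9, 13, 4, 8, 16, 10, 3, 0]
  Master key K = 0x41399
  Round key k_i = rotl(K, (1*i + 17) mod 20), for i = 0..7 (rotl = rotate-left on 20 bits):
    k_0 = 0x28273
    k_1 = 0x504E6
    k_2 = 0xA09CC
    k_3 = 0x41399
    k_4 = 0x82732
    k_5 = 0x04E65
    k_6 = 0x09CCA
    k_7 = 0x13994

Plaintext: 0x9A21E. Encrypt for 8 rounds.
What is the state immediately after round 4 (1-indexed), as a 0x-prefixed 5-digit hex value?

s_0 = plaintext = 0x9A21E
s_1 = Round(s_0, k_0) = 0x4F8A2
s_2 = Round(s_1, k_1) = 0x78179
s_3 = Round(s_2, k_2) = 0x19AC2
s_4 = Round(s_3, k_3) = 0xF96B8
s_5 = Round(s_4, k_4) = 0x8B6DF
s_6 = Round(s_5, k_5) = 0x1B6C0
s_7 = Round(s_6, k_6) = 0x738AF
s_8 = Round(s_7, k_7) = 0x2C90A

0xF96B8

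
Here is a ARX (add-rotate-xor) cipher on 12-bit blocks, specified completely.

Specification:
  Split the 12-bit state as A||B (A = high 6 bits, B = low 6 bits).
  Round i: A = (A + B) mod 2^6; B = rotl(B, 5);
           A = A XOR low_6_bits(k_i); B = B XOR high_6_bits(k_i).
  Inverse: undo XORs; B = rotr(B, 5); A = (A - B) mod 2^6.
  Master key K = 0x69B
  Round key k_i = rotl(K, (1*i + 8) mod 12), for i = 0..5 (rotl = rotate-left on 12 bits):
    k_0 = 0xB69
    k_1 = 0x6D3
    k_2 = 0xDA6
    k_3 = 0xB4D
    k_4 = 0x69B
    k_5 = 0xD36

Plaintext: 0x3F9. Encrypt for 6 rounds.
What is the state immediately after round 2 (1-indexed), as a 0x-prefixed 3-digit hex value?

0x873

s_0 = plaintext = 0x3F9
s_1 = Round(s_0, k_0) = 0x851
s_2 = Round(s_1, k_1) = 0x873
s_3 = Round(s_2, k_2) = 0xC8F
s_4 = Round(s_3, k_3) = 0x30A
s_5 = Round(s_4, k_4) = 0x35F
s_6 = Round(s_5, k_5) = 0x69B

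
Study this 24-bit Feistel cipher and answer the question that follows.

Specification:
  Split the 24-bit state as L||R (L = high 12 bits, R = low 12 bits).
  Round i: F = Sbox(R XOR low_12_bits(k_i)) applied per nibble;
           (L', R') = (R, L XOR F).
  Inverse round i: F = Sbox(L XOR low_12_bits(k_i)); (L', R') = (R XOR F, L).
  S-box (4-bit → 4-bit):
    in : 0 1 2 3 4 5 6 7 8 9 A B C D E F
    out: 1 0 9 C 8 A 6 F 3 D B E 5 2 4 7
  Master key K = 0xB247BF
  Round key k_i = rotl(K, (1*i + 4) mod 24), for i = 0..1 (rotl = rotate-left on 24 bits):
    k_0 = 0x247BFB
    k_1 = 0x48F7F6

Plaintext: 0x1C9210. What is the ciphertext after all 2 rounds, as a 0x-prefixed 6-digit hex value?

s_0 = plaintext = 0x1C9210
s_1 = Round(s_0, k_0) = 0x210C87
s_2 = Round(s_1, k_1) = 0xC87CE0

0xC87CE0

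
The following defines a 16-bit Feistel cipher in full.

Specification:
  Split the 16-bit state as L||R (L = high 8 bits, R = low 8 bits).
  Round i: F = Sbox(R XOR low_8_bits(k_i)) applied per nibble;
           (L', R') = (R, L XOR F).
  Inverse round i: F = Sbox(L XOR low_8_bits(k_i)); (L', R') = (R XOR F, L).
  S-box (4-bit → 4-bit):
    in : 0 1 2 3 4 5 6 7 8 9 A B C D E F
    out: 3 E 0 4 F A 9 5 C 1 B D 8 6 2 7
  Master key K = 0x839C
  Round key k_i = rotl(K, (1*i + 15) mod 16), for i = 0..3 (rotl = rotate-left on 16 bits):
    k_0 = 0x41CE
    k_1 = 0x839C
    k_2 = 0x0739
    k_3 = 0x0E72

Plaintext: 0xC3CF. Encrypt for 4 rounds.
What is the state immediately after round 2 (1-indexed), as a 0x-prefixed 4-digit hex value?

0xFD51

s_0 = plaintext = 0xC3CF
s_1 = Round(s_0, k_0) = 0xCFFD
s_2 = Round(s_1, k_1) = 0xFD51
s_3 = Round(s_2, k_2) = 0x5161
s_4 = Round(s_3, k_3) = 0x61B5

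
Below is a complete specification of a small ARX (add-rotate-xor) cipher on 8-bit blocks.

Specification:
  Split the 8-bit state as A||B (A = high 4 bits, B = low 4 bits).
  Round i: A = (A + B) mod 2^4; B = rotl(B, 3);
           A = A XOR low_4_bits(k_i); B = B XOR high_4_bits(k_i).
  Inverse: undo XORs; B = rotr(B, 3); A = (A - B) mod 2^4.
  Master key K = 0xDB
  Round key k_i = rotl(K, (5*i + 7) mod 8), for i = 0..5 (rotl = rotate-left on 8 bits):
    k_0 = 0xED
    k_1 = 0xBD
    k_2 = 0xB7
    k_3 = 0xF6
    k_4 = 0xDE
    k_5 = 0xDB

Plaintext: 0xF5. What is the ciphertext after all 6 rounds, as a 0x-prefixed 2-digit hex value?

s_0 = plaintext = 0xF5
s_1 = Round(s_0, k_0) = 0x94
s_2 = Round(s_1, k_1) = 0x09
s_3 = Round(s_2, k_2) = 0xE7
s_4 = Round(s_3, k_3) = 0x34
s_5 = Round(s_4, k_4) = 0x9F
s_6 = Round(s_5, k_5) = 0x32

0x32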